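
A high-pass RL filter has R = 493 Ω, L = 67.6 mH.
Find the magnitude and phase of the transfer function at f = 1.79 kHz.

Step 1 — Angular frequency: ω = 2π·1790 = 1.125e+04 rad/s.
Step 2 — Transfer function: H(jω) = jωL/(R + jωL).
Step 3 — Numerator jωL = j·760.3; denominator R + jωL = 493 + j760.3.
Step 4 — H = 0.704 + j0.4565.
Step 5 — Magnitude: |H| = 0.839 (-1.5 dB); phase: φ = 33.0°.

|H| = 0.839 (-1.5 dB), φ = 33.0°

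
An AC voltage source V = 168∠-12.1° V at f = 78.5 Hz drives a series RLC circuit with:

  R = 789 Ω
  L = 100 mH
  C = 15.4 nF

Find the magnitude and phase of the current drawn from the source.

Step 1 — Angular frequency: ω = 2π·f = 2π·78.5 = 493.2 rad/s.
Step 2 — Component impedances:
  R: Z = R = 789 Ω
  L: Z = jωL = j·493.2·0.1 = 0 + j49.32 Ω
  C: Z = 1/(jωC) = -j/(ω·C) = 0 - j1.317e+05 Ω
Step 3 — Series combination: Z_total = R + L + C = 789 - j1.316e+05 Ω = 1.316e+05∠-89.7° Ω.
Step 4 — Source phasor: V = 168∠-12.1° V = 164.3 - j35.22 V.
Step 5 — Ohm's law: I = V / Z_total = (164.3 - j35.22) / (789 - j1.316e+05) = 0.0002751 + j0.001247 A.
Step 6 — Convert to polar: |I| = 0.001277 A, ∠I = 77.6°.

I = 0.001277∠77.6° A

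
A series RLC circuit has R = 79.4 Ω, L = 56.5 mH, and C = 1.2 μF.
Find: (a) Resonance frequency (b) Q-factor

Step 1 — Resonance condition Im(Z)=0 gives ω₀ = 1/√(LC).
Step 2 — ω₀ = 1/√(0.0565·1.2e-06) = 3840 rad/s.
Step 3 — f₀ = ω₀/(2π) = 611.2 Hz.
Step 4 — Series Q: Q = ω₀L/R = 3840·0.0565/79.4 = 2.733.

(a) f₀ = 611.2 Hz  (b) Q = 2.733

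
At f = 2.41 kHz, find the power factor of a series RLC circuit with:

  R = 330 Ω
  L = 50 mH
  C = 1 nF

Step 1 — Angular frequency: ω = 2π·f = 2π·2410 = 1.514e+04 rad/s.
Step 2 — Component impedances:
  R: Z = R = 330 Ω
  L: Z = jωL = j·1.514e+04·0.05 = 0 + j757.1 Ω
  C: Z = 1/(jωC) = -j/(ω·C) = 0 - j6.604e+04 Ω
Step 3 — Series combination: Z_total = R + L + C = 330 - j6.528e+04 Ω = 6.528e+04∠-89.7° Ω.
Step 4 — Power factor: PF = cos(φ) = Re(Z)/|Z| = 330/6.528e+04 = 0.005055.
Step 5 — Type: Im(Z) = -6.528e+04 ⇒ leading (phase φ = -89.7°).

PF = 0.005055 (leading, φ = -89.7°)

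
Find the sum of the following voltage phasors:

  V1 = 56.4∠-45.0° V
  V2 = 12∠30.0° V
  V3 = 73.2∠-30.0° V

Step 1 — Convert each phasor to rectangular form:
  V1 = 56.4·(cos(-45.0°) + j·sin(-45.0°)) = 39.88 - j39.88 V
  V2 = 12·(cos(30.0°) + j·sin(30.0°)) = 10.39 + j6 V
  V3 = 73.2·(cos(-30.0°) + j·sin(-30.0°)) = 63.39 - j36.6 V
Step 2 — Sum components: V_total = 113.7 - j70.48 V.
Step 3 — Convert to polar: |V_total| = 133.7 V, ∠V_total = -31.8°.

V_total = 133.7∠-31.8° V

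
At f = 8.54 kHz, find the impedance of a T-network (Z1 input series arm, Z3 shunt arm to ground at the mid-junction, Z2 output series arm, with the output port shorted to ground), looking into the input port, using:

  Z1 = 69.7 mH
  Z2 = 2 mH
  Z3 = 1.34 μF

Step 1 — Angular frequency: ω = 2π·f = 2π·8540 = 5.366e+04 rad/s.
Step 2 — Component impedances:
  Z1: Z = jωL = j·5.366e+04·0.0697 = 0 + j3740 Ω
  Z2: Z = jωL = j·5.366e+04·0.002 = 0 + j107.3 Ω
  Z3: Z = 1/(jωC) = -j/(ω·C) = 0 - j13.91 Ω
Step 3 — With the output port shorted to ground, the output series arm Z2 runs from the junction to ground; the shunt arm Z3 also runs from the junction to ground. They appear in parallel: Z3 || Z2 = 0 - j15.98 Ω.
Step 4 — Series with input arm Z1: Z_in = Z1 + (Z3 || Z2) = 0 + j3724 Ω = 3724∠90.0° Ω.

Z = 0 + j3724 Ω = 3724∠90.0° Ω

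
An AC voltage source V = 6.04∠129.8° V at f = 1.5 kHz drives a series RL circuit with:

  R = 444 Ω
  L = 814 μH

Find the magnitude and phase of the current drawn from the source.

Step 1 — Angular frequency: ω = 2π·f = 2π·1500 = 9425 rad/s.
Step 2 — Component impedances:
  R: Z = R = 444 Ω
  L: Z = jωL = j·9425·0.000814 = 0 + j7.672 Ω
Step 3 — Series combination: Z_total = R + L = 444 + j7.672 Ω = 444.1∠1.0° Ω.
Step 4 — Source phasor: V = 6.04∠129.8° V = -3.866 + j4.64 V.
Step 5 — Ohm's law: I = V / Z_total = (-3.866 + j4.64) / (444 + j7.672) = -0.008525 + j0.0106 A.
Step 6 — Convert to polar: |I| = 0.0136 A, ∠I = 128.8°.

I = 0.0136∠128.8° A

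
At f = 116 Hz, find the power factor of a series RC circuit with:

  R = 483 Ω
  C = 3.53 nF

Step 1 — Angular frequency: ω = 2π·f = 2π·116 = 728.8 rad/s.
Step 2 — Component impedances:
  R: Z = R = 483 Ω
  C: Z = 1/(jωC) = -j/(ω·C) = 0 - j3.887e+05 Ω
Step 3 — Series combination: Z_total = R + C = 483 - j3.887e+05 Ω = 3.887e+05∠-89.9° Ω.
Step 4 — Power factor: PF = cos(φ) = Re(Z)/|Z| = 483/3.887e+05 = 0.001243.
Step 5 — Type: Im(Z) = -3.887e+05 ⇒ leading (phase φ = -89.9°).

PF = 0.001243 (leading, φ = -89.9°)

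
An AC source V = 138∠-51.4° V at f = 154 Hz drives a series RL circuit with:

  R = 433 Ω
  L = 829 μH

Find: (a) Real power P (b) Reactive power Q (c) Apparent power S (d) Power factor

Step 1 — Angular frequency: ω = 2π·f = 2π·154 = 967.6 rad/s.
Step 2 — Component impedances:
  R: Z = R = 433 Ω
  L: Z = jωL = j·967.6·0.000829 = 0 + j0.8021 Ω
Step 3 — Series combination: Z_total = R + L = 433 + j0.8021 Ω = 433∠0.1° Ω.
Step 4 — Source phasor: V = 138∠-51.4° V = 86.1 - j107.8 V.
Step 5 — Current: I = V / Z = 0.1984 - j0.2494 A = 0.3187∠-51.5° A.
Step 6 — Complex power: S = V·I* = 43.98 + j0.08148 VA.
Step 7 — Real power: P = Re(S) = 43.98 W.
Step 8 — Reactive power: Q = Im(S) = 0.08148 VAR.
Step 9 — Apparent power: |S| = 43.98 VA.
Step 10 — Power factor: PF = P/|S| = 1 (lagging).

(a) P = 43.98 W  (b) Q = 0.08148 VAR  (c) S = 43.98 VA  (d) PF = 1 (lagging)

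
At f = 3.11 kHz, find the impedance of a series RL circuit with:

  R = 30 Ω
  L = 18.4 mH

Step 1 — Angular frequency: ω = 2π·f = 2π·3110 = 1.954e+04 rad/s.
Step 2 — Component impedances:
  R: Z = R = 30 Ω
  L: Z = jωL = j·1.954e+04·0.0184 = 0 + j359.5 Ω
Step 3 — Series combination: Z_total = R + L = 30 + j359.5 Ω = 360.8∠85.2° Ω.

Z = 30 + j359.5 Ω = 360.8∠85.2° Ω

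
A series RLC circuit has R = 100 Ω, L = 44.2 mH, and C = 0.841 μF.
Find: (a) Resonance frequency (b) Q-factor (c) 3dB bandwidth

Step 1 — Resonance: ω₀ = 1/√(LC) = 1/√(0.0442·8.41e-07) = 5187 rad/s.
Step 2 — f₀ = ω₀/(2π) = 825.5 Hz.
Step 3 — Series Q: Q = ω₀L/R = 5187·0.0442/100 = 2.293.
Step 4 — Bandwidth: Δω = ω₀/Q = 2262 rad/s; BW = Δω/(2π) = 360.1 Hz.

(a) f₀ = 825.5 Hz  (b) Q = 2.293  (c) BW = 360.1 Hz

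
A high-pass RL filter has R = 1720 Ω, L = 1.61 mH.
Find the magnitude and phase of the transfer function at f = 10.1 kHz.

Step 1 — Angular frequency: ω = 2π·1.01e+04 = 6.346e+04 rad/s.
Step 2 — Transfer function: H(jω) = jωL/(R + jωL).
Step 3 — Numerator jωL = j·102.2; denominator R + jωL = 1720 + j102.2.
Step 4 — H = 0.003516 + j0.05919.
Step 5 — Magnitude: |H| = 0.0593 (-24.5 dB); phase: φ = 86.6°.

|H| = 0.0593 (-24.5 dB), φ = 86.6°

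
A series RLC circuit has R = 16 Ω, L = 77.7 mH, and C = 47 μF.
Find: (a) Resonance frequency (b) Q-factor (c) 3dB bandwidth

Step 1 — Resonance: ω₀ = 1/√(LC) = 1/√(0.0777·4.7e-05) = 523.3 rad/s.
Step 2 — f₀ = ω₀/(2π) = 83.28 Hz.
Step 3 — Series Q: Q = ω₀L/R = 523.3·0.0777/16 = 2.541.
Step 4 — Bandwidth: Δω = ω₀/Q = 205.9 rad/s; BW = Δω/(2π) = 32.77 Hz.

(a) f₀ = 83.28 Hz  (b) Q = 2.541  (c) BW = 32.77 Hz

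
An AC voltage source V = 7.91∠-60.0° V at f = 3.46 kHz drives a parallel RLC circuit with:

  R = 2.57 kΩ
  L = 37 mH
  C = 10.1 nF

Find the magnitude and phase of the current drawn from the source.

Step 1 — Angular frequency: ω = 2π·f = 2π·3460 = 2.174e+04 rad/s.
Step 2 — Component impedances:
  R: Z = R = 2570 Ω
  L: Z = jωL = j·2.174e+04·0.037 = 0 + j804.4 Ω
  C: Z = 1/(jωC) = -j/(ω·C) = 0 - j4554 Ω
Step 3 — Parallel combination: 1/Z_total = 1/R + 1/L + 1/C; Z_total = 324.5 + j853.6 Ω = 913.2∠69.2° Ω.
Step 4 — Source phasor: V = 7.91∠-60.0° V = 3.955 - j6.85 V.
Step 5 — Ohm's law: I = V / Z_total = (3.955 - j6.85) / (324.5 + j853.6) = -0.005473 - j0.006714 A.
Step 6 — Convert to polar: |I| = 0.008662 A, ∠I = -129.2°.

I = 0.008662∠-129.2° A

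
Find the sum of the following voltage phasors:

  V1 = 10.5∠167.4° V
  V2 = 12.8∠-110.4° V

Step 1 — Convert each phasor to rectangular form:
  V1 = 10.5·(cos(167.4°) + j·sin(167.4°)) = -10.25 + j2.291 V
  V2 = 12.8·(cos(-110.4°) + j·sin(-110.4°)) = -4.462 - j12 V
Step 2 — Sum components: V_total = -14.71 - j9.707 V.
Step 3 — Convert to polar: |V_total| = 17.62 V, ∠V_total = -146.6°.

V_total = 17.62∠-146.6° V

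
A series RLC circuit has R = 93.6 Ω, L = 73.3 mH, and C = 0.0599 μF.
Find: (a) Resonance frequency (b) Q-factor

Step 1 — Resonance condition Im(Z)=0 gives ω₀ = 1/√(LC).
Step 2 — ω₀ = 1/√(0.0733·5.99e-08) = 1.509e+04 rad/s.
Step 3 — f₀ = ω₀/(2π) = 2402 Hz.
Step 4 — Series Q: Q = ω₀L/R = 1.509e+04·0.0733/93.6 = 11.82.

(a) f₀ = 2402 Hz  (b) Q = 11.82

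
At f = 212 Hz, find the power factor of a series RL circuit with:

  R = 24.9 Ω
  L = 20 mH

Step 1 — Angular frequency: ω = 2π·f = 2π·212 = 1332 rad/s.
Step 2 — Component impedances:
  R: Z = R = 24.9 Ω
  L: Z = jωL = j·1332·0.02 = 0 + j26.64 Ω
Step 3 — Series combination: Z_total = R + L = 24.9 + j26.64 Ω = 36.47∠46.9° Ω.
Step 4 — Power factor: PF = cos(φ) = Re(Z)/|Z| = 24.9/36.47 = 0.6828.
Step 5 — Type: Im(Z) = 26.64 ⇒ lagging (phase φ = 46.9°).

PF = 0.6828 (lagging, φ = 46.9°)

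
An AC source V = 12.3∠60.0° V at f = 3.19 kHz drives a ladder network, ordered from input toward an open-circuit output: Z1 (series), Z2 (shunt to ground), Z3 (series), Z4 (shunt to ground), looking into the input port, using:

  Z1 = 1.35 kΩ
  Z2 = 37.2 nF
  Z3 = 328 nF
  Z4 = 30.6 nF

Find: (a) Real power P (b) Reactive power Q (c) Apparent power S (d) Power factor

Step 1 — Angular frequency: ω = 2π·f = 2π·3190 = 2.004e+04 rad/s.
Step 2 — Component impedances:
  Z1: Z = R = 1350 Ω
  Z2: Z = 1/(jωC) = -j/(ω·C) = 0 - j1341 Ω
  Z3: Z = 1/(jωC) = -j/(ω·C) = 0 - j152.1 Ω
  Z4: Z = 1/(jωC) = -j/(ω·C) = 0 - j1630 Ω
Step 3 — Ladder network (open output): work backward from the far end, alternating series and parallel combinations. Z_in = 1350 - j765.3 Ω = 1552∠-29.5° Ω.
Step 4 — Source phasor: V = 12.3∠60.0° V = 6.15 + j10.65 V.
Step 5 — Current: I = V / Z = 6.228e-05 + j0.007926 A = 0.007926∠89.5° A.
Step 6 — Complex power: S = V·I* = 0.08481 - j0.04808 VA.
Step 7 — Real power: P = Re(S) = 0.08481 W.
Step 8 — Reactive power: Q = Im(S) = -0.04808 VAR.
Step 9 — Apparent power: |S| = 0.09749 VA.
Step 10 — Power factor: PF = P/|S| = 0.8699 (leading).

(a) P = 0.08481 W  (b) Q = -0.04808 VAR  (c) S = 0.09749 VA  (d) PF = 0.8699 (leading)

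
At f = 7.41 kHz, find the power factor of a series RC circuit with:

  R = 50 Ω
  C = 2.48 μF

Step 1 — Angular frequency: ω = 2π·f = 2π·7410 = 4.656e+04 rad/s.
Step 2 — Component impedances:
  R: Z = R = 50 Ω
  C: Z = 1/(jωC) = -j/(ω·C) = 0 - j8.661 Ω
Step 3 — Series combination: Z_total = R + C = 50 - j8.661 Ω = 50.74∠-9.8° Ω.
Step 4 — Power factor: PF = cos(φ) = Re(Z)/|Z| = 50/50.745 = 0.9853.
Step 5 — Type: Im(Z) = -8.661 ⇒ leading (phase φ = -9.8°).

PF = 0.9853 (leading, φ = -9.8°)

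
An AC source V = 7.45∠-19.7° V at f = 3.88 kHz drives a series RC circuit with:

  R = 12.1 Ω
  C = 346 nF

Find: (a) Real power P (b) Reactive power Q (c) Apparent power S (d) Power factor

Step 1 — Angular frequency: ω = 2π·f = 2π·3880 = 2.438e+04 rad/s.
Step 2 — Component impedances:
  R: Z = R = 12.1 Ω
  C: Z = 1/(jωC) = -j/(ω·C) = 0 - j118.6 Ω
Step 3 — Series combination: Z_total = R + C = 12.1 - j118.6 Ω = 119.2∠-84.2° Ω.
Step 4 — Source phasor: V = 7.45∠-19.7° V = 7.014 - j2.511 V.
Step 5 — Current: I = V / Z = 0.02694 + j0.05641 A = 0.06252∠64.5° A.
Step 6 — Complex power: S = V·I* = 0.04729 - j0.4633 VA.
Step 7 — Real power: P = Re(S) = 0.04729 W.
Step 8 — Reactive power: Q = Im(S) = -0.4633 VAR.
Step 9 — Apparent power: |S| = 0.4657 VA.
Step 10 — Power factor: PF = P/|S| = 0.1015 (leading).

(a) P = 0.04729 W  (b) Q = -0.4633 VAR  (c) S = 0.4657 VA  (d) PF = 0.1015 (leading)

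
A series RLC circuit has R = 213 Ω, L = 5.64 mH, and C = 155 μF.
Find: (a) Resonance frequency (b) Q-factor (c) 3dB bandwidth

Step 1 — Resonance: ω₀ = 1/√(LC) = 1/√(0.00564·0.000155) = 1070 rad/s.
Step 2 — f₀ = ω₀/(2π) = 170.2 Hz.
Step 3 — Series Q: Q = ω₀L/R = 1070·0.00564/213 = 0.02832.
Step 4 — Bandwidth: Δω = ω₀/Q = 3.777e+04 rad/s; BW = Δω/(2π) = 6011 Hz.

(a) f₀ = 170.2 Hz  (b) Q = 0.02832  (c) BW = 6011 Hz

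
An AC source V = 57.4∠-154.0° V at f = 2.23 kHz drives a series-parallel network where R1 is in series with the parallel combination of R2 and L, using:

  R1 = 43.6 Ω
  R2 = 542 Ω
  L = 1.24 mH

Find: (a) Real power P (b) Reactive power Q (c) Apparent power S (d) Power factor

Step 1 — Angular frequency: ω = 2π·f = 2π·2230 = 1.401e+04 rad/s.
Step 2 — Component impedances:
  R1: Z = R = 43.6 Ω
  R2: Z = R = 542 Ω
  L: Z = jωL = j·1.401e+04·0.00124 = 0 + j17.37 Ω
Step 3 — Parallel branch: R2 || L = 1/(1/R2 + 1/L) = 0.5564 + j17.36 Ω.
Step 4 — Series with R1: Z_total = R1 + (R2 || L) = 44.16 + j17.36 Ω = 47.45∠21.5° Ω.
Step 5 — Source phasor: V = 57.4∠-154.0° V = -51.59 - j25.16 V.
Step 6 — Current: I = V / Z = -1.206 - j0.0958 A = 1.21∠-175.5° A.
Step 7 — Complex power: S = V·I* = 64.63 + j25.4 VA.
Step 8 — Real power: P = Re(S) = 64.63 W.
Step 9 — Reactive power: Q = Im(S) = 25.4 VAR.
Step 10 — Apparent power: |S| = 69.44 VA.
Step 11 — Power factor: PF = P/|S| = 0.9307 (lagging).

(a) P = 64.63 W  (b) Q = 25.4 VAR  (c) S = 69.44 VA  (d) PF = 0.9307 (lagging)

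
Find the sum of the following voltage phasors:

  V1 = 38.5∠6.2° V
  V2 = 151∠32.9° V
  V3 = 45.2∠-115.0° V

Step 1 — Convert each phasor to rectangular form:
  V1 = 38.5·(cos(6.2°) + j·sin(6.2°)) = 38.27 + j4.158 V
  V2 = 151·(cos(32.9°) + j·sin(32.9°)) = 126.8 + j82.02 V
  V3 = 45.2·(cos(-115.0°) + j·sin(-115.0°)) = -19.1 - j40.97 V
Step 2 — Sum components: V_total = 146 + j45.21 V.
Step 3 — Convert to polar: |V_total| = 152.8 V, ∠V_total = 17.2°.

V_total = 152.8∠17.2° V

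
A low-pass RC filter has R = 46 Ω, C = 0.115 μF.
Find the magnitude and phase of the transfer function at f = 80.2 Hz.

Step 1 — Angular frequency: ω = 2π·80.2 = 503.9 rad/s.
Step 2 — Transfer function: H(jω) = 1/(1 + jωRC).
Step 3 — Denominator: 1 + jωRC = 1 + j·503.9·46·1.15e-07 = 1 + j0.002666.
Step 4 — H = 1 - j0.002666.
Step 5 — Magnitude: |H| = 1 (-0.0 dB); phase: φ = -0.2°.

|H| = 1 (-0.0 dB), φ = -0.2°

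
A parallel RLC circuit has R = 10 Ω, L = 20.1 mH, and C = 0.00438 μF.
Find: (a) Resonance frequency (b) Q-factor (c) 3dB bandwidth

Step 1 — Resonance: ω₀ = 1/√(LC) = 1/√(0.0201·4.38e-09) = 1.066e+05 rad/s.
Step 2 — f₀ = ω₀/(2π) = 1.696e+04 Hz.
Step 3 — Parallel Q: Q = R/(ω₀L) = 10/(1.066e+05·0.0201) = 0.004668.
Step 4 — Bandwidth: Δω = ω₀/Q = 2.283e+07 rad/s; BW = Δω/(2π) = 3.634e+06 Hz.

(a) f₀ = 1.696e+04 Hz  (b) Q = 0.004668  (c) BW = 3.634e+06 Hz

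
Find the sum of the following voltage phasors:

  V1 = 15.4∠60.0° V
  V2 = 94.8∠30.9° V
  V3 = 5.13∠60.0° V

Step 1 — Convert each phasor to rectangular form:
  V1 = 15.4·(cos(60.0°) + j·sin(60.0°)) = 7.7 + j13.34 V
  V2 = 94.8·(cos(30.9°) + j·sin(30.9°)) = 81.34 + j48.68 V
  V3 = 5.13·(cos(60.0°) + j·sin(60.0°)) = 2.565 + j4.443 V
Step 2 — Sum components: V_total = 91.61 + j66.46 V.
Step 3 — Convert to polar: |V_total| = 113.2 V, ∠V_total = 36.0°.

V_total = 113.2∠36.0° V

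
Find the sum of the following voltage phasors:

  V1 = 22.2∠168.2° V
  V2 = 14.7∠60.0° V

Step 1 — Convert each phasor to rectangular form:
  V1 = 22.2·(cos(168.2°) + j·sin(168.2°)) = -21.73 + j4.54 V
  V2 = 14.7·(cos(60.0°) + j·sin(60.0°)) = 7.35 + j12.73 V
Step 2 — Sum components: V_total = -14.38 + j17.27 V.
Step 3 — Convert to polar: |V_total| = 22.47 V, ∠V_total = 129.8°.

V_total = 22.47∠129.8° V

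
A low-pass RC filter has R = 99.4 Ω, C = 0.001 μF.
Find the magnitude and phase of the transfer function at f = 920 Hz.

Step 1 — Angular frequency: ω = 2π·920 = 5781 rad/s.
Step 2 — Transfer function: H(jω) = 1/(1 + jωRC).
Step 3 — Denominator: 1 + jωRC = 1 + j·5781·99.4·1e-09 = 1 + j0.0005746.
Step 4 — H = 1 - j0.0005746.
Step 5 — Magnitude: |H| = 1 (-0.0 dB); phase: φ = -0.0°.

|H| = 1 (-0.0 dB), φ = -0.0°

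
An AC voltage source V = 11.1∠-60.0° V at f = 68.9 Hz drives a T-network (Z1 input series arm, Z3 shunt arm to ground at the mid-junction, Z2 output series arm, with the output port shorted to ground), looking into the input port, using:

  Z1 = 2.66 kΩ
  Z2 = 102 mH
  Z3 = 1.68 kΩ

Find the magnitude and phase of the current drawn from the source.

Step 1 — Angular frequency: ω = 2π·f = 2π·68.9 = 432.9 rad/s.
Step 2 — Component impedances:
  Z1: Z = R = 2660 Ω
  Z2: Z = jωL = j·432.9·0.102 = 0 + j44.16 Ω
  Z3: Z = R = 1680 Ω
Step 3 — With the output port shorted to ground, the output series arm Z2 runs from the junction to ground; the shunt arm Z3 also runs from the junction to ground. They appear in parallel: Z3 || Z2 = 1.16 + j44.13 Ω.
Step 4 — Series with input arm Z1: Z_in = Z1 + (Z3 || Z2) = 2661 + j44.13 Ω = 2662∠0.9° Ω.
Step 5 — Source phasor: V = 11.1∠-60.0° V = 5.55 - j9.613 V.
Step 6 — Ohm's law: I = V / Z_total = (5.55 - j9.613) / (2661 + j44.13) = 0.002025 - j0.003646 A.
Step 7 — Convert to polar: |I| = 0.004171 A, ∠I = -60.9°.

I = 0.004171∠-60.9° A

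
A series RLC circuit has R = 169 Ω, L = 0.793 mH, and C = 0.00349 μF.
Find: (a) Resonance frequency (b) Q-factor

Step 1 — Resonance condition Im(Z)=0 gives ω₀ = 1/√(LC).
Step 2 — ω₀ = 1/√(0.000793·3.49e-09) = 6.011e+05 rad/s.
Step 3 — f₀ = ω₀/(2π) = 9.567e+04 Hz.
Step 4 — Series Q: Q = ω₀L/R = 6.011e+05·0.000793/169 = 2.821.

(a) f₀ = 9.567e+04 Hz  (b) Q = 2.821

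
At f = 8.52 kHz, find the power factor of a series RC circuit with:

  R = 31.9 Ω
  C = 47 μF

Step 1 — Angular frequency: ω = 2π·f = 2π·8520 = 5.353e+04 rad/s.
Step 2 — Component impedances:
  R: Z = R = 31.9 Ω
  C: Z = 1/(jωC) = -j/(ω·C) = 0 - j0.3975 Ω
Step 3 — Series combination: Z_total = R + C = 31.9 - j0.3975 Ω = 31.9∠-0.7° Ω.
Step 4 — Power factor: PF = cos(φ) = Re(Z)/|Z| = 31.9/31.902 = 0.9999.
Step 5 — Type: Im(Z) = -0.3975 ⇒ leading (phase φ = -0.7°).

PF = 0.9999 (leading, φ = -0.7°)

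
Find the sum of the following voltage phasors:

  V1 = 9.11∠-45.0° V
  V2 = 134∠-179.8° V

Step 1 — Convert each phasor to rectangular form:
  V1 = 9.11·(cos(-45.0°) + j·sin(-45.0°)) = 6.442 - j6.442 V
  V2 = 134·(cos(-179.8°) + j·sin(-179.8°)) = -134 - j0.4677 V
Step 2 — Sum components: V_total = -127.6 - j6.909 V.
Step 3 — Convert to polar: |V_total| = 127.7 V, ∠V_total = -176.9°.

V_total = 127.7∠-176.9° V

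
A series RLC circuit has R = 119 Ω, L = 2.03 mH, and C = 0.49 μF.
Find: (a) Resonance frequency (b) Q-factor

Step 1 — Resonance condition Im(Z)=0 gives ω₀ = 1/√(LC).
Step 2 — ω₀ = 1/√(0.00203·4.9e-07) = 3.171e+04 rad/s.
Step 3 — f₀ = ω₀/(2π) = 5046 Hz.
Step 4 — Series Q: Q = ω₀L/R = 3.171e+04·0.00203/119 = 0.5409.

(a) f₀ = 5046 Hz  (b) Q = 0.5409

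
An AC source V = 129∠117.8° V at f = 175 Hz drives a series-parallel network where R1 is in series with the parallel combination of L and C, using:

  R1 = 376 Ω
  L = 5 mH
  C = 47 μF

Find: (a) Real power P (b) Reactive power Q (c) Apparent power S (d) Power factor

Step 1 — Angular frequency: ω = 2π·f = 2π·175 = 1100 rad/s.
Step 2 — Component impedances:
  R1: Z = R = 376 Ω
  L: Z = jωL = j·1100·0.005 = 0 + j5.498 Ω
  C: Z = 1/(jωC) = -j/(ω·C) = 0 - j19.35 Ω
Step 3 — Parallel branch: L || C = 1/(1/L + 1/C) = 0 + j7.68 Ω.
Step 4 — Series with R1: Z_total = R1 + (L || C) = 376 + j7.68 Ω = 376.1∠1.2° Ω.
Step 5 — Source phasor: V = 129∠117.8° V = -60.16 + j114.1 V.
Step 6 — Current: I = V / Z = -0.1537 + j0.3066 A = 0.343∠116.6° A.
Step 7 — Complex power: S = V·I* = 44.24 + j0.9036 VA.
Step 8 — Real power: P = Re(S) = 44.24 W.
Step 9 — Reactive power: Q = Im(S) = 0.9036 VAR.
Step 10 — Apparent power: |S| = 44.25 VA.
Step 11 — Power factor: PF = P/|S| = 0.9998 (lagging).

(a) P = 44.24 W  (b) Q = 0.9036 VAR  (c) S = 44.25 VA  (d) PF = 0.9998 (lagging)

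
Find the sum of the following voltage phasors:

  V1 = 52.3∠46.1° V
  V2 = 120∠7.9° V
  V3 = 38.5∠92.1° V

Step 1 — Convert each phasor to rectangular form:
  V1 = 52.3·(cos(46.1°) + j·sin(46.1°)) = 36.26 + j37.68 V
  V2 = 120·(cos(7.9°) + j·sin(7.9°)) = 118.9 + j16.49 V
  V3 = 38.5·(cos(92.1°) + j·sin(92.1°)) = -1.411 + j38.47 V
Step 2 — Sum components: V_total = 153.7 + j92.65 V.
Step 3 — Convert to polar: |V_total| = 179.5 V, ∠V_total = 31.1°.

V_total = 179.5∠31.1° V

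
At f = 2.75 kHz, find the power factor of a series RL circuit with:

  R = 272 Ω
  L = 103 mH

Step 1 — Angular frequency: ω = 2π·f = 2π·2750 = 1.728e+04 rad/s.
Step 2 — Component impedances:
  R: Z = R = 272 Ω
  L: Z = jωL = j·1.728e+04·0.103 = 0 + j1780 Ω
Step 3 — Series combination: Z_total = R + L = 272 + j1780 Ω = 1800∠81.3° Ω.
Step 4 — Power factor: PF = cos(φ) = Re(Z)/|Z| = 272/1800 = 0.1511.
Step 5 — Type: Im(Z) = 1780 ⇒ lagging (phase φ = 81.3°).

PF = 0.1511 (lagging, φ = 81.3°)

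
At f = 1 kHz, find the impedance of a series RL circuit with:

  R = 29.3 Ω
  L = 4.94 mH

Step 1 — Angular frequency: ω = 2π·f = 2π·1000 = 6283 rad/s.
Step 2 — Component impedances:
  R: Z = R = 29.3 Ω
  L: Z = jωL = j·6283·0.00494 = 0 + j31.04 Ω
Step 3 — Series combination: Z_total = R + L = 29.3 + j31.04 Ω = 42.68∠46.7° Ω.

Z = 29.3 + j31.04 Ω = 42.68∠46.7° Ω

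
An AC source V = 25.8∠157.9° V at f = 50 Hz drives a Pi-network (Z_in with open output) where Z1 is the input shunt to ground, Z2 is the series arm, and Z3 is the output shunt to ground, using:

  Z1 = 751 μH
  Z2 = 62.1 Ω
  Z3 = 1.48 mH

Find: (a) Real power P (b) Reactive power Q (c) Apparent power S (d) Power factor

Step 1 — Angular frequency: ω = 2π·f = 2π·50 = 314.2 rad/s.
Step 2 — Component impedances:
  Z1: Z = jωL = j·314.2·0.000751 = 0 + j0.2359 Ω
  Z2: Z = R = 62.1 Ω
  Z3: Z = jωL = j·314.2·0.00148 = 0 + j0.465 Ω
Step 3 — With open output, the series arm Z2 and the output shunt Z3 appear in series to ground: Z2 + Z3 = 62.1 + j0.465 Ω.
Step 4 — Parallel with input shunt Z1: Z_in = Z1 || (Z2 + Z3) = 0.0008963 + j0.2359 Ω = 0.2359∠89.8° Ω.
Step 5 — Source phasor: V = 25.8∠157.9° V = -23.9 + j9.707 V.
Step 6 — Current: I = V / Z = 40.76 + j101.5 A = 109.4∠68.1° A.
Step 7 — Complex power: S = V·I* = 10.72 + j2821 VA.
Step 8 — Real power: P = Re(S) = 10.72 W.
Step 9 — Reactive power: Q = Im(S) = 2821 VAR.
Step 10 — Apparent power: |S| = 2821 VA.
Step 11 — Power factor: PF = P/|S| = 0.003799 (lagging).

(a) P = 10.72 W  (b) Q = 2821 VAR  (c) S = 2821 VA  (d) PF = 0.003799 (lagging)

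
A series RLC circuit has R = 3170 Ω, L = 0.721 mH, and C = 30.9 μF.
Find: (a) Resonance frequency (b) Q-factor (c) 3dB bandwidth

Step 1 — Resonance: ω₀ = 1/√(LC) = 1/√(0.000721·3.09e-05) = 6700 rad/s.
Step 2 — f₀ = ω₀/(2π) = 1066 Hz.
Step 3 — Series Q: Q = ω₀L/R = 6700·0.000721/3170 = 0.001524.
Step 4 — Bandwidth: Δω = ω₀/Q = 4.397e+06 rad/s; BW = Δω/(2π) = 6.998e+05 Hz.

(a) f₀ = 1066 Hz  (b) Q = 0.001524  (c) BW = 6.998e+05 Hz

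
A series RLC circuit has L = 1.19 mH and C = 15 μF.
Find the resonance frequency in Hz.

Step 1 — Resonance condition Im(Z)=0 gives ω₀ = 1/√(LC).
Step 2 — ω₀ = 1/√(0.00119·1.5e-05) = 7485 rad/s.
Step 3 — f₀ = ω₀/(2π) = 1191 Hz.

f₀ = 1191 Hz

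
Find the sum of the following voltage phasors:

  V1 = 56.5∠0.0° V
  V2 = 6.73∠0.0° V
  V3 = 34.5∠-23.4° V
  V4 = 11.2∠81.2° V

Step 1 — Convert each phasor to rectangular form:
  V1 = 56.5·(cos(0.0°) + j·sin(0.0°)) = 56.5 V
  V2 = 6.73·(cos(0.0°) + j·sin(0.0°)) = 6.73 V
  V3 = 34.5·(cos(-23.4°) + j·sin(-23.4°)) = 31.66 - j13.7 V
  V4 = 11.2·(cos(81.2°) + j·sin(81.2°)) = 1.713 + j11.07 V
Step 2 — Sum components: V_total = 96.61 - j2.633 V.
Step 3 — Convert to polar: |V_total| = 96.64 V, ∠V_total = -1.6°.

V_total = 96.64∠-1.6° V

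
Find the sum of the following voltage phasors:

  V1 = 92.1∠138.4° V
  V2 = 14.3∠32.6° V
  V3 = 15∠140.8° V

Step 1 — Convert each phasor to rectangular form:
  V1 = 92.1·(cos(138.4°) + j·sin(138.4°)) = -68.87 + j61.15 V
  V2 = 14.3·(cos(32.6°) + j·sin(32.6°)) = 12.05 + j7.704 V
  V3 = 15·(cos(140.8°) + j·sin(140.8°)) = -11.62 + j9.48 V
Step 2 — Sum components: V_total = -68.45 + j78.33 V.
Step 3 — Convert to polar: |V_total| = 104 V, ∠V_total = 131.1°.

V_total = 104∠131.1° V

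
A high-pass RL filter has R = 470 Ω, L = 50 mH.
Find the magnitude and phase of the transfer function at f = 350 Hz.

Step 1 — Angular frequency: ω = 2π·350 = 2199 rad/s.
Step 2 — Transfer function: H(jω) = jωL/(R + jωL).
Step 3 — Numerator jωL = j·110; denominator R + jωL = 470 + j110.
Step 4 — H = 0.05189 + j0.2218.
Step 5 — Magnitude: |H| = 0.2278 (-12.8 dB); phase: φ = 76.8°.

|H| = 0.2278 (-12.8 dB), φ = 76.8°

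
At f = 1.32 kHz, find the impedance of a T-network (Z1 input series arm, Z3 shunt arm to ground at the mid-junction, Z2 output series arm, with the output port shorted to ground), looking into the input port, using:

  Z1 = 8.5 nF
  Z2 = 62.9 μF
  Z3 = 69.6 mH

Step 1 — Angular frequency: ω = 2π·f = 2π·1320 = 8294 rad/s.
Step 2 — Component impedances:
  Z1: Z = 1/(jωC) = -j/(ω·C) = 0 - j1.418e+04 Ω
  Z2: Z = 1/(jωC) = -j/(ω·C) = 0 - j1.917 Ω
  Z3: Z = jωL = j·8294·0.0696 = 0 + j577.2 Ω
Step 3 — With the output port shorted to ground, the output series arm Z2 runs from the junction to ground; the shunt arm Z3 also runs from the junction to ground. They appear in parallel: Z3 || Z2 = 0 - j1.923 Ω.
Step 4 — Series with input arm Z1: Z_in = Z1 + (Z3 || Z2) = 0 - j1.419e+04 Ω = 1.419e+04∠-90.0° Ω.

Z = 0 - j1.419e+04 Ω = 1.419e+04∠-90.0° Ω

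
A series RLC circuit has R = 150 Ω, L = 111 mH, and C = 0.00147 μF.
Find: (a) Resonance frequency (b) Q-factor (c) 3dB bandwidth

Step 1 — Resonance: ω₀ = 1/√(LC) = 1/√(0.111·1.47e-09) = 7.829e+04 rad/s.
Step 2 — f₀ = ω₀/(2π) = 1.246e+04 Hz.
Step 3 — Series Q: Q = ω₀L/R = 7.829e+04·0.111/150 = 57.93.
Step 4 — Bandwidth: Δω = ω₀/Q = 1351 rad/s; BW = Δω/(2π) = 215.1 Hz.

(a) f₀ = 1.246e+04 Hz  (b) Q = 57.93  (c) BW = 215.1 Hz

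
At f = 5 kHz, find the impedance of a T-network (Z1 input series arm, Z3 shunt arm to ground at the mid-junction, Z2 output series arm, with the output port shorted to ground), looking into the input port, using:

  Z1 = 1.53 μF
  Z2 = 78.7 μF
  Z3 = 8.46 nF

Step 1 — Angular frequency: ω = 2π·f = 2π·5000 = 3.142e+04 rad/s.
Step 2 — Component impedances:
  Z1: Z = 1/(jωC) = -j/(ω·C) = 0 - j20.8 Ω
  Z2: Z = 1/(jωC) = -j/(ω·C) = 0 - j0.4045 Ω
  Z3: Z = 1/(jωC) = -j/(ω·C) = 0 - j3763 Ω
Step 3 — With the output port shorted to ground, the output series arm Z2 runs from the junction to ground; the shunt arm Z3 also runs from the junction to ground. They appear in parallel: Z3 || Z2 = 0 - j0.4044 Ω.
Step 4 — Series with input arm Z1: Z_in = Z1 + (Z3 || Z2) = 0 - j21.21 Ω = 21.21∠-90.0° Ω.

Z = 0 - j21.21 Ω = 21.21∠-90.0° Ω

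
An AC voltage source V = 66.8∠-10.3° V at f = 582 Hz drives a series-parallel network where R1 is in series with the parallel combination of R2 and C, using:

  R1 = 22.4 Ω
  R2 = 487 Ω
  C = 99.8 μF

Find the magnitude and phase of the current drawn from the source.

Step 1 — Angular frequency: ω = 2π·f = 2π·582 = 3657 rad/s.
Step 2 — Component impedances:
  R1: Z = R = 22.4 Ω
  R2: Z = R = 487 Ω
  C: Z = 1/(jωC) = -j/(ω·C) = 0 - j2.74 Ω
Step 3 — Parallel branch: R2 || C = 1/(1/R2 + 1/C) = 0.01542 - j2.74 Ω.
Step 4 — Series with R1: Z_total = R1 + (R2 || C) = 22.42 - j2.74 Ω = 22.58∠-7.0° Ω.
Step 5 — Source phasor: V = 66.8∠-10.3° V = 65.72 - j11.94 V.
Step 6 — Ohm's law: I = V / Z_total = (65.72 - j11.94) / (22.42 - j2.74) = 2.953 - j0.1719 A.
Step 7 — Convert to polar: |I| = 2.958 A, ∠I = -3.3°.

I = 2.958∠-3.3° A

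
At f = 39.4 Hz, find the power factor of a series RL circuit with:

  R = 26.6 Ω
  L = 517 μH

Step 1 — Angular frequency: ω = 2π·f = 2π·39.4 = 247.6 rad/s.
Step 2 — Component impedances:
  R: Z = R = 26.6 Ω
  L: Z = jωL = j·247.6·0.000517 = 0 + j0.128 Ω
Step 3 — Series combination: Z_total = R + L = 26.6 + j0.128 Ω = 26.6∠0.3° Ω.
Step 4 — Power factor: PF = cos(φ) = Re(Z)/|Z| = 26.6/26.6 = 1.
Step 5 — Type: Im(Z) = 0.128 ⇒ lagging (phase φ = 0.3°).

PF = 1 (lagging, φ = 0.3°)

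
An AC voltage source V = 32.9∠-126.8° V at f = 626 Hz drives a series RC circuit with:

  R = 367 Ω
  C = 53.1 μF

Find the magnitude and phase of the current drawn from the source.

Step 1 — Angular frequency: ω = 2π·f = 2π·626 = 3933 rad/s.
Step 2 — Component impedances:
  R: Z = R = 367 Ω
  C: Z = 1/(jωC) = -j/(ω·C) = 0 - j4.788 Ω
Step 3 — Series combination: Z_total = R + C = 367 - j4.788 Ω = 367∠-0.7° Ω.
Step 4 — Source phasor: V = 32.9∠-126.8° V = -19.71 - j26.34 V.
Step 5 — Ohm's law: I = V / Z_total = (-19.71 - j26.34) / (367 - j4.788) = -0.05275 - j0.07247 A.
Step 6 — Convert to polar: |I| = 0.08964 A, ∠I = -126.1°.

I = 0.08964∠-126.1° A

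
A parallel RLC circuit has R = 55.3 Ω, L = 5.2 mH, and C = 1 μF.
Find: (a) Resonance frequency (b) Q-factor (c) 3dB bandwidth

Step 1 — Resonance: ω₀ = 1/√(LC) = 1/√(0.0052·1e-06) = 1.387e+04 rad/s.
Step 2 — f₀ = ω₀/(2π) = 2207 Hz.
Step 3 — Parallel Q: Q = R/(ω₀L) = 55.3/(1.387e+04·0.0052) = 0.7669.
Step 4 — Bandwidth: Δω = ω₀/Q = 1.808e+04 rad/s; BW = Δω/(2π) = 2878 Hz.

(a) f₀ = 2207 Hz  (b) Q = 0.7669  (c) BW = 2878 Hz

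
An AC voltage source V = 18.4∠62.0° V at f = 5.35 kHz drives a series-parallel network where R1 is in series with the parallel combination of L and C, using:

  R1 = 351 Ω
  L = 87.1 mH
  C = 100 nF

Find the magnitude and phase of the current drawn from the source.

Step 1 — Angular frequency: ω = 2π·f = 2π·5350 = 3.362e+04 rad/s.
Step 2 — Component impedances:
  R1: Z = R = 351 Ω
  L: Z = jωL = j·3.362e+04·0.0871 = 0 + j2928 Ω
  C: Z = 1/(jωC) = -j/(ω·C) = 0 - j297.5 Ω
Step 3 — Parallel branch: L || C = 1/(1/L + 1/C) = 0 - j331.1 Ω.
Step 4 — Series with R1: Z_total = R1 + (L || C) = 351 - j331.1 Ω = 482.5∠-43.3° Ω.
Step 5 — Source phasor: V = 18.4∠62.0° V = 8.638 + j16.25 V.
Step 6 — Ohm's law: I = V / Z_total = (8.638 + j16.25) / (351 - j331.1) = -0.01008 + j0.03677 A.
Step 7 — Convert to polar: |I| = 0.03813 A, ∠I = 105.3°.

I = 0.03813∠105.3° A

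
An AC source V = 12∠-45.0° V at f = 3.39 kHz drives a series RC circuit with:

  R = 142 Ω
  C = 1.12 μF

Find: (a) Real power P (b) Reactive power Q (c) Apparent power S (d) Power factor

Step 1 — Angular frequency: ω = 2π·f = 2π·3390 = 2.13e+04 rad/s.
Step 2 — Component impedances:
  R: Z = R = 142 Ω
  C: Z = 1/(jωC) = -j/(ω·C) = 0 - j41.92 Ω
Step 3 — Series combination: Z_total = R + C = 142 - j41.92 Ω = 148.1∠-16.4° Ω.
Step 4 — Source phasor: V = 12∠-45.0° V = 8.485 - j8.485 V.
Step 5 — Current: I = V / Z = 0.07119 - j0.03874 A = 0.08105∠-28.6° A.
Step 6 — Complex power: S = V·I* = 0.9328 - j0.2754 VA.
Step 7 — Real power: P = Re(S) = 0.9328 W.
Step 8 — Reactive power: Q = Im(S) = -0.2754 VAR.
Step 9 — Apparent power: |S| = 0.9726 VA.
Step 10 — Power factor: PF = P/|S| = 0.9591 (leading).

(a) P = 0.9328 W  (b) Q = -0.2754 VAR  (c) S = 0.9726 VA  (d) PF = 0.9591 (leading)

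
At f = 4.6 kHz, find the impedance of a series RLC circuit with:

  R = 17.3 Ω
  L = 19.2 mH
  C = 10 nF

Step 1 — Angular frequency: ω = 2π·f = 2π·4600 = 2.89e+04 rad/s.
Step 2 — Component impedances:
  R: Z = R = 17.3 Ω
  L: Z = jωL = j·2.89e+04·0.0192 = 0 + j554.9 Ω
  C: Z = 1/(jωC) = -j/(ω·C) = 0 - j3460 Ω
Step 3 — Series combination: Z_total = R + L + C = 17.3 - j2905 Ω = 2905∠-89.7° Ω.

Z = 17.3 - j2905 Ω = 2905∠-89.7° Ω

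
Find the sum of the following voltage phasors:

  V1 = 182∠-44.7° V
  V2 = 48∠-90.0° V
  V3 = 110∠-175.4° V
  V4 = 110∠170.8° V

Step 1 — Convert each phasor to rectangular form:
  V1 = 182·(cos(-44.7°) + j·sin(-44.7°)) = 129.4 - j128 V
  V2 = 48·(cos(-90.0°) + j·sin(-90.0°)) = 0 - j48 V
  V3 = 110·(cos(-175.4°) + j·sin(-175.4°)) = -109.6 - j8.822 V
  V4 = 110·(cos(170.8°) + j·sin(170.8°)) = -108.6 + j17.59 V
Step 2 — Sum components: V_total = -88.87 - j167.3 V.
Step 3 — Convert to polar: |V_total| = 189.4 V, ∠V_total = -118.0°.

V_total = 189.4∠-118.0° V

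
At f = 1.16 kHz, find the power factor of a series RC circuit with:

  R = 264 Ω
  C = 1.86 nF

Step 1 — Angular frequency: ω = 2π·f = 2π·1160 = 7288 rad/s.
Step 2 — Component impedances:
  R: Z = R = 264 Ω
  C: Z = 1/(jωC) = -j/(ω·C) = 0 - j7.376e+04 Ω
Step 3 — Series combination: Z_total = R + C = 264 - j7.376e+04 Ω = 7.377e+04∠-89.8° Ω.
Step 4 — Power factor: PF = cos(φ) = Re(Z)/|Z| = 264/7.377e+04 = 0.003579.
Step 5 — Type: Im(Z) = -7.376e+04 ⇒ leading (phase φ = -89.8°).

PF = 0.003579 (leading, φ = -89.8°)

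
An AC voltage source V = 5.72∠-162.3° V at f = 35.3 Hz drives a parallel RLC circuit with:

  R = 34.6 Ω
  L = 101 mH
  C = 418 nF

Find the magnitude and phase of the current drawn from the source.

Step 1 — Angular frequency: ω = 2π·f = 2π·35.3 = 221.8 rad/s.
Step 2 — Component impedances:
  R: Z = R = 34.6 Ω
  L: Z = jωL = j·221.8·0.101 = 0 + j22.4 Ω
  C: Z = 1/(jωC) = -j/(ω·C) = 0 - j1.079e+04 Ω
Step 3 — Parallel combination: 1/Z_total = 1/R + 1/L + 1/C; Z_total = 10.25 + j15.8 Ω = 18.83∠57.0° Ω.
Step 4 — Source phasor: V = 5.72∠-162.3° V = -5.449 - j1.739 V.
Step 5 — Ohm's law: I = V / Z_total = (-5.449 - j1.739) / (10.25 + j15.8) = -0.235 + j0.1925 A.
Step 6 — Convert to polar: |I| = 0.3037 A, ∠I = 140.7°.

I = 0.3037∠140.7° A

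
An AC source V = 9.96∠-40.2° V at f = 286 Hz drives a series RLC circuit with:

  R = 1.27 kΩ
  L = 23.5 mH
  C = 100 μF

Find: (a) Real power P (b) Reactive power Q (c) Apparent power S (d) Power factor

Step 1 — Angular frequency: ω = 2π·f = 2π·286 = 1797 rad/s.
Step 2 — Component impedances:
  R: Z = R = 1270 Ω
  L: Z = jωL = j·1797·0.0235 = 0 + j42.23 Ω
  C: Z = 1/(jωC) = -j/(ω·C) = 0 - j5.565 Ω
Step 3 — Series combination: Z_total = R + L + C = 1270 + j36.66 Ω = 1271∠1.7° Ω.
Step 4 — Source phasor: V = 9.96∠-40.2° V = 7.607 - j6.429 V.
Step 5 — Current: I = V / Z = 0.005839 - j0.005231 A = 0.007839∠-41.9° A.
Step 6 — Complex power: S = V·I* = 0.07805 + j0.002253 VA.
Step 7 — Real power: P = Re(S) = 0.07805 W.
Step 8 — Reactive power: Q = Im(S) = 0.002253 VAR.
Step 9 — Apparent power: |S| = 0.07808 VA.
Step 10 — Power factor: PF = P/|S| = 0.9996 (lagging).

(a) P = 0.07805 W  (b) Q = 0.002253 VAR  (c) S = 0.07808 VA  (d) PF = 0.9996 (lagging)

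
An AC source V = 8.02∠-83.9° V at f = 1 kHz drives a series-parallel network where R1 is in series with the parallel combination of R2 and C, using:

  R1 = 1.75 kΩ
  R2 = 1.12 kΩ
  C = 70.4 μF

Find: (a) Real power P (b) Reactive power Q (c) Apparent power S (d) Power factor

Step 1 — Angular frequency: ω = 2π·f = 2π·1000 = 6283 rad/s.
Step 2 — Component impedances:
  R1: Z = R = 1750 Ω
  R2: Z = R = 1120 Ω
  C: Z = 1/(jωC) = -j/(ω·C) = 0 - j2.261 Ω
Step 3 — Parallel branch: R2 || C = 1/(1/R2 + 1/C) = 0.004563 - j2.261 Ω.
Step 4 — Series with R1: Z_total = R1 + (R2 || C) = 1750 - j2.261 Ω = 1750∠-0.1° Ω.
Step 5 — Source phasor: V = 8.02∠-83.9° V = 0.8522 - j7.975 V.
Step 6 — Current: I = V / Z = 0.0004929 - j0.004556 A = 0.004583∠-83.8° A.
Step 7 — Complex power: S = V·I* = 0.03675 - j4.748e-05 VA.
Step 8 — Real power: P = Re(S) = 0.03675 W.
Step 9 — Reactive power: Q = Im(S) = -4.748e-05 VAR.
Step 10 — Apparent power: |S| = 0.03675 VA.
Step 11 — Power factor: PF = P/|S| = 1 (leading).

(a) P = 0.03675 W  (b) Q = -4.748e-05 VAR  (c) S = 0.03675 VA  (d) PF = 1 (leading)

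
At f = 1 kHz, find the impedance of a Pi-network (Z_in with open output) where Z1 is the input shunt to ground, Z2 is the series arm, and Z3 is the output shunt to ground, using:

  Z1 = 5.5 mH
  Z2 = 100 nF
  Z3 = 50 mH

Step 1 — Angular frequency: ω = 2π·f = 2π·1000 = 6283 rad/s.
Step 2 — Component impedances:
  Z1: Z = jωL = j·6283·0.0055 = 0 + j34.56 Ω
  Z2: Z = 1/(jωC) = -j/(ω·C) = 0 - j1592 Ω
  Z3: Z = jωL = j·6283·0.05 = 0 + j314.2 Ω
Step 3 — With open output, the series arm Z2 and the output shunt Z3 appear in series to ground: Z2 + Z3 = 0 - j1277 Ω.
Step 4 — Parallel with input shunt Z1: Z_in = Z1 || (Z2 + Z3) = 0 + j35.52 Ω = 35.52∠90.0° Ω.

Z = 0 + j35.52 Ω = 35.52∠90.0° Ω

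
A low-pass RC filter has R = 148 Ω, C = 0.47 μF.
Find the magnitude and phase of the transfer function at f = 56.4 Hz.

Step 1 — Angular frequency: ω = 2π·56.4 = 354.4 rad/s.
Step 2 — Transfer function: H(jω) = 1/(1 + jωRC).
Step 3 — Denominator: 1 + jωRC = 1 + j·354.4·148·4.7e-07 = 1 + j0.02465.
Step 4 — H = 0.9994 - j0.02464.
Step 5 — Magnitude: |H| = 0.9997 (-0.0 dB); phase: φ = -1.4°.

|H| = 0.9997 (-0.0 dB), φ = -1.4°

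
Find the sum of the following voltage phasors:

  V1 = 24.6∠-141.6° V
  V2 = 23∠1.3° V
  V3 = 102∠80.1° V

Step 1 — Convert each phasor to rectangular form:
  V1 = 24.6·(cos(-141.6°) + j·sin(-141.6°)) = -19.28 - j15.28 V
  V2 = 23·(cos(1.3°) + j·sin(1.3°)) = 22.99 + j0.5218 V
  V3 = 102·(cos(80.1°) + j·sin(80.1°)) = 17.54 + j100.5 V
Step 2 — Sum components: V_total = 21.25 + j85.72 V.
Step 3 — Convert to polar: |V_total| = 88.32 V, ∠V_total = 76.1°.

V_total = 88.32∠76.1° V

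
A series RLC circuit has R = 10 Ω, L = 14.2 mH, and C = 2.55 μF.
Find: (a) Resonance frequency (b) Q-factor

Step 1 — Resonance condition Im(Z)=0 gives ω₀ = 1/√(LC).
Step 2 — ω₀ = 1/√(0.0142·2.55e-06) = 5255 rad/s.
Step 3 — f₀ = ω₀/(2π) = 836.4 Hz.
Step 4 — Series Q: Q = ω₀L/R = 5255·0.0142/10 = 7.462.

(a) f₀ = 836.4 Hz  (b) Q = 7.462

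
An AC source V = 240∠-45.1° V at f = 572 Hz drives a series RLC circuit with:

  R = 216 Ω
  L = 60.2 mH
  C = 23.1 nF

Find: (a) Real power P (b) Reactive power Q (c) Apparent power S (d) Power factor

Step 1 — Angular frequency: ω = 2π·f = 2π·572 = 3594 rad/s.
Step 2 — Component impedances:
  R: Z = R = 216 Ω
  L: Z = jωL = j·3594·0.0602 = 0 + j216.4 Ω
  C: Z = 1/(jωC) = -j/(ω·C) = 0 - j1.205e+04 Ω
Step 3 — Series combination: Z_total = R + L + C = 216 - j1.183e+04 Ω = 1.183e+04∠-89.0° Ω.
Step 4 — Source phasor: V = 240∠-45.1° V = 169.4 - j170 V.
Step 5 — Current: I = V / Z = 0.01463 + j0.01405 A = 0.02029∠43.9° A.
Step 6 — Complex power: S = V·I* = 0.08889 - j4.868 VA.
Step 7 — Real power: P = Re(S) = 0.08889 W.
Step 8 — Reactive power: Q = Im(S) = -4.868 VAR.
Step 9 — Apparent power: |S| = 4.869 VA.
Step 10 — Power factor: PF = P/|S| = 0.01826 (leading).

(a) P = 0.08889 W  (b) Q = -4.868 VAR  (c) S = 4.869 VA  (d) PF = 0.01826 (leading)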